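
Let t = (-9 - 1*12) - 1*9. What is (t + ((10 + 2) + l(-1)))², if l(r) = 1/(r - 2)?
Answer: 3025/9 ≈ 336.11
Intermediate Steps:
l(r) = 1/(-2 + r)
t = -30 (t = (-9 - 12) - 9 = -21 - 9 = -30)
(t + ((10 + 2) + l(-1)))² = (-30 + ((10 + 2) + 1/(-2 - 1)))² = (-30 + (12 + 1/(-3)))² = (-30 + (12 - ⅓))² = (-30 + 35/3)² = (-55/3)² = 3025/9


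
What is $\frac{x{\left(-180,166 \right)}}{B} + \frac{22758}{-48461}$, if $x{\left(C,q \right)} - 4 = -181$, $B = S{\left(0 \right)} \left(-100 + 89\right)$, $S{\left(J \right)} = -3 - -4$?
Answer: $\frac{8327259}{533071} \approx 15.621$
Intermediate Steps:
$S{\left(J \right)} = 1$ ($S{\left(J \right)} = -3 + 4 = 1$)
$B = -11$ ($B = 1 \left(-100 + 89\right) = 1 \left(-11\right) = -11$)
$x{\left(C,q \right)} = -177$ ($x{\left(C,q \right)} = 4 - 181 = -177$)
$\frac{x{\left(-180,166 \right)}}{B} + \frac{22758}{-48461} = - \frac{177}{-11} + \frac{22758}{-48461} = \left(-177\right) \left(- \frac{1}{11}\right) + 22758 \left(- \frac{1}{48461}\right) = \frac{177}{11} - \frac{22758}{48461} = \frac{8327259}{533071}$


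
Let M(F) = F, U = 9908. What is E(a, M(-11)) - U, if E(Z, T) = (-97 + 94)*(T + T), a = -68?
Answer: -9842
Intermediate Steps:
E(Z, T) = -6*T
E(a, M(-11)) - U = -6*(-11) - 1*9908 = 66 - 9908 = -9842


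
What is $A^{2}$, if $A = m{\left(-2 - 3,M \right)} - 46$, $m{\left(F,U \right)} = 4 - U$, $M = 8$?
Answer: $2500$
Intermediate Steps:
$A = -50$ ($A = \left(4 - 8\right) - 46 = -4 - 46 = -50$)
$A^{2} = \left(-50\right)^{2} = 2500$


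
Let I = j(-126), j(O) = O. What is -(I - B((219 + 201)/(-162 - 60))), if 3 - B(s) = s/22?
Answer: 52538/407 ≈ 129.09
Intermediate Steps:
I = -126
B(s) = 3 - s/22
-(I - B((219 + 201)/(-162 - 60))) = -(-126 - (3 - (219 + 201)/(22*(-162 - 60)))) = -(-126 - (3 - 210/(11*(-222)))) = -(-126 - (3 - 210*(-1)/(11*222))) = -(-126 - (3 - 1/22*(-70/37))) = -(-126 - (3 + 35/407)) = -(-126 - 1*1256/407) = -(-126 - 1256/407) = -1*(-52538/407) = 52538/407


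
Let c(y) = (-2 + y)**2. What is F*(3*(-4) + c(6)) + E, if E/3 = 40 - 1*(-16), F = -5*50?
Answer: -832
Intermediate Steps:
F = -250
E = 168 (E = 3*(40 - 1*(-16)) = 3*(40 + 16) = 3*56 = 168)
F*(3*(-4) + c(6)) + E = -250*(3*(-4) + (-2 + 6)**2) + 168 = -250*(-12 + 4**2) + 168 = -250*(-12 + 16) + 168 = -250*4 + 168 = -1000 + 168 = -832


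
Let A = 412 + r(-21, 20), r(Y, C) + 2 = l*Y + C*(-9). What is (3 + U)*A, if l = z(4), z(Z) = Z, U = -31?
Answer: -4088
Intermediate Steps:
l = 4
r(Y, C) = -2 - 9*C + 4*Y (r(Y, C) = -2 + (4*Y + C*(-9)) = -2 + (4*Y - 9*C) = -2 + (-9*C + 4*Y) = -2 - 9*C + 4*Y)
A = 146 (A = 412 + (-2 - 9*20 + 4*(-21)) = 412 + (-2 - 180 - 84) = 412 - 266 = 146)
(3 + U)*A = (3 - 31)*146 = -28*146 = -4088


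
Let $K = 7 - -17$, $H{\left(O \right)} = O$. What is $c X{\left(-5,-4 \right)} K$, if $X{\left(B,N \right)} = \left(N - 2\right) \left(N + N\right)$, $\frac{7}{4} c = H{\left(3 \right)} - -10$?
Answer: $\frac{59904}{7} \approx 8557.7$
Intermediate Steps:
$c = \frac{52}{7}$ ($c = \frac{4 \left(3 - -10\right)}{7} = \frac{4 \left(3 + 10\right)}{7} = \frac{4}{7} \cdot 13 = \frac{52}{7} \approx 7.4286$)
$X{\left(B,N \right)} = 2 N \left(-2 + N\right)$ ($X{\left(B,N \right)} = \left(-2 + N\right) 2 N = 2 N \left(-2 + N\right)$)
$K = 24$ ($K = 7 + 17 = 24$)
$c X{\left(-5,-4 \right)} K = \frac{52 \cdot 2 \left(-4\right) \left(-2 - 4\right)}{7} \cdot 24 = \frac{52 \cdot 2 \left(-4\right) \left(-6\right)}{7} \cdot 24 = \frac{52}{7} \cdot 48 \cdot 24 = \frac{2496}{7} \cdot 24 = \frac{59904}{7}$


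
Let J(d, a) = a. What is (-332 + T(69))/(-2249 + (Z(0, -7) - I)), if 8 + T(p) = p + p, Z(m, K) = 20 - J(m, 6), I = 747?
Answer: 101/1491 ≈ 0.067740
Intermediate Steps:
Z(m, K) = 14 (Z(m, K) = 20 - 1*6 = 20 - 6 = 14)
T(p) = -8 + 2*p (T(p) = -8 + (p + p) = -8 + 2*p)
(-332 + T(69))/(-2249 + (Z(0, -7) - I)) = (-332 + (-8 + 2*69))/(-2249 + (14 - 1*747)) = (-332 + (-8 + 138))/(-2249 + (14 - 747)) = (-332 + 130)/(-2249 - 733) = -202/(-2982) = -202*(-1/2982) = 101/1491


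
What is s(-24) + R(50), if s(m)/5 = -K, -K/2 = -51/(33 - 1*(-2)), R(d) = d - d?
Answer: -102/7 ≈ -14.571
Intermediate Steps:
R(d) = 0
K = 102/35 (K = -(-102)/(33 - 1*(-2)) = -(-102)/(33 + 2) = -(-102)/35 = -2*(-51/35) = 102/35 ≈ 2.9143)
s(m) = -102/7 (s(m) = 5*(-1*102/35) = 5*(-102/35) = -102/7)
s(-24) + R(50) = -102/7 + 0 = -102/7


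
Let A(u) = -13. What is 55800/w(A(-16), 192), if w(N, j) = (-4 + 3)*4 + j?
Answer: 13950/47 ≈ 296.81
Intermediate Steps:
w(N, j) = -4 + j (w(N, j) = -1*4 + j = -4 + j)
55800/w(A(-16), 192) = 55800/(-4 + 192) = 55800/188 = 55800*(1/188) = 13950/47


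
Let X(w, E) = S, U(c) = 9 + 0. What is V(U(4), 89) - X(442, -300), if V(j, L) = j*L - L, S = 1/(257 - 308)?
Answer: 36313/51 ≈ 712.02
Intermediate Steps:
U(c) = 9
S = -1/51 (S = 1/(-51) = -1/51 ≈ -0.019608)
X(w, E) = -1/51
V(j, L) = -L + L*j (V(j, L) = L*j - L = -L + L*j)
V(U(4), 89) - X(442, -300) = 89*(-1 + 9) - 1*(-1/51) = 89*8 + 1/51 = 712 + 1/51 = 36313/51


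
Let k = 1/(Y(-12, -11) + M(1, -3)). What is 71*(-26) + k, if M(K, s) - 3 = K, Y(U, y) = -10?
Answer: -11077/6 ≈ -1846.2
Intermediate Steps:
M(K, s) = 3 + K
k = -⅙ (k = 1/(-10 + (3 + 1)) = 1/(-10 + 4) = 1/(-6) = -⅙ ≈ -0.16667)
71*(-26) + k = 71*(-26) - ⅙ = -1846 - ⅙ = -11077/6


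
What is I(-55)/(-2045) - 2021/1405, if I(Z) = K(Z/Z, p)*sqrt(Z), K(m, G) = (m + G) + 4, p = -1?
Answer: -2021/1405 - 4*I*sqrt(55)/2045 ≈ -1.4384 - 0.014506*I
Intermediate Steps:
K(m, G) = 4 + G + m (K(m, G) = (G + m) + 4 = 4 + G + m)
I(Z) = 4*sqrt(Z) (I(Z) = (4 - 1 + Z/Z)*sqrt(Z) = (4 - 1 + 1)*sqrt(Z) = 4*sqrt(Z))
I(-55)/(-2045) - 2021/1405 = (4*sqrt(-55))/(-2045) - 2021/1405 = (4*(I*sqrt(55)))*(-1/2045) - 2021*1/1405 = (4*I*sqrt(55))*(-1/2045) - 2021/1405 = -4*I*sqrt(55)/2045 - 2021/1405 = -2021/1405 - 4*I*sqrt(55)/2045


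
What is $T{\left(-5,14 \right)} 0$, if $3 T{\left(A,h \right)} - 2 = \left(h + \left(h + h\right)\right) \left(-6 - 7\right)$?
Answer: $0$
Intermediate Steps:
$T{\left(A,h \right)} = \frac{2}{3} - 13 h$ ($T{\left(A,h \right)} = \frac{2}{3} + \frac{\left(h + \left(h + h\right)\right) \left(-6 - 7\right)}{3} = \frac{2}{3} + \frac{\left(h + 2 h\right) \left(-13\right)}{3} = \frac{2}{3} + \frac{3 h \left(-13\right)}{3} = \frac{2}{3} + \frac{\left(-39\right) h}{3} = \frac{2}{3} - 13 h$)
$T{\left(-5,14 \right)} 0 = \left(\frac{2}{3} - 182\right) 0 = \left(- \frac{544}{3}\right) 0 = 0$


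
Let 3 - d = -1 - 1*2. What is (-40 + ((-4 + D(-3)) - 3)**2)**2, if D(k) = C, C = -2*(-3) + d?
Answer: 225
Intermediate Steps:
d = 6 (d = 3 - (-1 - 1*2) = 3 - (-1 - 2) = 3 - 1*(-3) = 3 + 3 = 6)
C = 12 (C = -2*(-3) + 6 = 6 + 6 = 12)
D(k) = 12
(-40 + ((-4 + D(-3)) - 3)**2)**2 = (-40 + ((-4 + 12) - 3)**2)**2 = (-40 + (8 - 3)**2)**2 = (-40 + 5**2)**2 = (-40 + 25)**2 = (-15)**2 = 225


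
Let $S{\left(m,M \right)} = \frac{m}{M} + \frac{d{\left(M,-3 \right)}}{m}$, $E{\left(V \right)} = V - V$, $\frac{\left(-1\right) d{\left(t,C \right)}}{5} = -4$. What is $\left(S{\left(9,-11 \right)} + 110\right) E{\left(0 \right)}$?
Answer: $0$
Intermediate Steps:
$d{\left(t,C \right)} = 20$ ($d{\left(t,C \right)} = \left(-5\right) \left(-4\right) = 20$)
$E{\left(V \right)} = 0$
$S{\left(m,M \right)} = \frac{20}{m} + \frac{m}{M}$ ($S{\left(m,M \right)} = \frac{m}{M} + \frac{20}{m} = \frac{20}{m} + \frac{m}{M}$)
$\left(S{\left(9,-11 \right)} + 110\right) E{\left(0 \right)} = \left(\left(\frac{20}{9} + \frac{9}{-11}\right) + 110\right) 0 = \left(\left(20 \cdot \frac{1}{9} + 9 \left(- \frac{1}{11}\right)\right) + 110\right) 0 = \left(\left(\frac{20}{9} - \frac{9}{11}\right) + 110\right) 0 = \left(\frac{139}{99} + 110\right) 0 = \frac{11029}{99} \cdot 0 = 0$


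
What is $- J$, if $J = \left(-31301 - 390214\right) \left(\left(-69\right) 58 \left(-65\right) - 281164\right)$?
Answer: $-8866146510$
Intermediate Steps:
$J = 8866146510$ ($J = - 421515 \left(\left(-4002\right) \left(-65\right) - 281164\right) = - 421515 \left(260130 - 281164\right) = \left(-421515\right) \left(-21034\right) = 8866146510$)
$- J = \left(-1\right) 8866146510 = -8866146510$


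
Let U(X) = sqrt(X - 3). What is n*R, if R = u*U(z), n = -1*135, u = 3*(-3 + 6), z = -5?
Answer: -2430*I*sqrt(2) ≈ -3436.5*I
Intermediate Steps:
u = 9 (u = 3*3 = 9)
U(X) = sqrt(-3 + X)
n = -135
R = 18*I*sqrt(2) (R = 9*sqrt(-3 - 5) = 9*sqrt(-8) = 9*(2*I*sqrt(2)) = 18*I*sqrt(2) ≈ 25.456*I)
n*R = -2430*I*sqrt(2)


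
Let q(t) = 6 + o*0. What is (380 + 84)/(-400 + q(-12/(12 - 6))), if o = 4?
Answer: -232/197 ≈ -1.1777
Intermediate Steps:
q(t) = 6 (q(t) = 6 + 4*0 = 6 + 0 = 6)
(380 + 84)/(-400 + q(-12/(12 - 6))) = (380 + 84)/(-400 + 6) = 464/(-394) = 464*(-1/394) = -232/197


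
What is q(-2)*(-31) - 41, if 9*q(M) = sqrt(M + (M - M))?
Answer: -41 - 31*I*sqrt(2)/9 ≈ -41.0 - 4.8712*I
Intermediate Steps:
q(M) = sqrt(M)/9 (q(M) = sqrt(M + (M - M))/9 = sqrt(M + 0)/9 = sqrt(M)/9)
q(-2)*(-31) - 41 = (sqrt(-2)/9)*(-31) - 41 = ((I*sqrt(2))/9)*(-31) - 41 = (I*sqrt(2)/9)*(-31) - 41 = -31*I*sqrt(2)/9 - 41 = -41 - 31*I*sqrt(2)/9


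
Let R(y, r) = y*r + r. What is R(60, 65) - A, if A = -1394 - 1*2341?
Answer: 7700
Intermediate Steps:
R(y, r) = r + r*y (R(y, r) = r*y + r = r + r*y)
A = -3735 (A = -1394 - 2341 = -3735)
R(60, 65) - A = 65*(1 + 60) - 1*(-3735) = 65*61 + 3735 = 3965 + 3735 = 7700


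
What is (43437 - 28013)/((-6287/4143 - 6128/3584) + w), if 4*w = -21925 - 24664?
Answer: -14313965568/10812015769 ≈ -1.3239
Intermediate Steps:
w = -46589/4 (w = (-21925 - 24664)/4 = (¼)*(-46589) = -46589/4 ≈ -11647.)
(43437 - 28013)/((-6287/4143 - 6128/3584) + w) = (43437 - 28013)/((-6287/4143 - 6128/3584) - 46589/4) = 15424/((-6287*1/4143 - 6128*1/3584) - 46589/4) = 15424/((-6287/4143 - 383/224) - 46589/4) = 15424/(-2995057/928032 - 46589/4) = 15424/(-10812015769/928032) = 15424*(-928032/10812015769) = -14313965568/10812015769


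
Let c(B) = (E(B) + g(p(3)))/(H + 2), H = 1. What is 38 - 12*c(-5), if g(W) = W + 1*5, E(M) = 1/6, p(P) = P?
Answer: 16/3 ≈ 5.3333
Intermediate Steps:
E(M) = ⅙
g(W) = 5 + W (g(W) = W + 5 = 5 + W)
c(B) = 49/18 (c(B) = (⅙ + (5 + 3))/(1 + 2) = (⅙ + 8)/3 = (49/6)*(⅓) = 49/18)
38 - 12*c(-5) = 38 - 12*49/18 = 38 - 98/3 = 16/3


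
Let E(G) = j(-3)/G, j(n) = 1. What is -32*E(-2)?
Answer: 16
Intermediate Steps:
E(G) = 1/G
-32*E(-2) = -32/(-2) = -32*(-1/2) = 16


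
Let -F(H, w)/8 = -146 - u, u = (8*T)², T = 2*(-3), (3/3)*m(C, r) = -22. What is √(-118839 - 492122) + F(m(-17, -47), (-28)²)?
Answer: 19600 + I*√610961 ≈ 19600.0 + 781.64*I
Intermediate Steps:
m(C, r) = -22
T = -6
u = 2304 (u = (8*(-6))² = (-48)² = 2304)
F(H, w) = 19600 (F(H, w) = -8*(-146 - 1*2304) = -8*(-146 - 2304) = -8*(-2450) = 19600)
√(-118839 - 492122) + F(m(-17, -47), (-28)²) = √(-118839 - 492122) + 19600 = √(-610961) + 19600 = I*√610961 + 19600 = 19600 + I*√610961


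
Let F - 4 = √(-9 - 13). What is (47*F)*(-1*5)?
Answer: -940 - 235*I*√22 ≈ -940.0 - 1102.2*I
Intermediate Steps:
F = 4 + I*√22 (F = 4 + √(-9 - 13) = 4 + √(-22) = 4 + I*√22 ≈ 4.0 + 4.6904*I)
(47*F)*(-1*5) = (47*(4 + I*√22))*(-1*5) = (188 + 47*I*√22)*(-5) = -940 - 235*I*√22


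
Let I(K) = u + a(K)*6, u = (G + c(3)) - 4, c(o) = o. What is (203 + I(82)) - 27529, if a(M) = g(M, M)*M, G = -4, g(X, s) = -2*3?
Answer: -30283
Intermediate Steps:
g(X, s) = -6
a(M) = -6*M
u = -5 (u = (-4 + 3) - 4 = -1 - 4 = -5)
I(K) = -5 - 36*K (I(K) = -5 - 6*K*6 = -5 - 36*K)
(203 + I(82)) - 27529 = (203 + (-5 - 36*82)) - 27529 = (203 + (-5 - 2952)) - 27529 = (203 - 2957) - 27529 = -2754 - 27529 = -30283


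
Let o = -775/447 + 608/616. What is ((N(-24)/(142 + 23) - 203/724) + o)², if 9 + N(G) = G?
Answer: 23378257406049001/15524357586368400 ≈ 1.5059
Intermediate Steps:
N(G) = -9 + G
o = -25703/34419 (o = -775*1/447 + 608*(1/616) = -775/447 + 76/77 = -25703/34419 ≈ -0.74677)
((N(-24)/(142 + 23) - 203/724) + o)² = (((-9 - 24)/(142 + 23) - 203/724) - 25703/34419)² = ((-33/165 - 203*1/724) - 25703/34419)² = ((-33*1/165 - 203/724) - 25703/34419)² = ((-⅕ - 203/724) - 25703/34419)² = (-1739/3620 - 25703/34419)² = (-152899501/124596780)² = 23378257406049001/15524357586368400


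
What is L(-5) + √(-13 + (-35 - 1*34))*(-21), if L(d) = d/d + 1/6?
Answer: 7/6 - 21*I*√82 ≈ 1.1667 - 190.16*I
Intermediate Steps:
L(d) = 7/6 (L(d) = 1 + 1*(⅙) = 1 + ⅙ = 7/6)
L(-5) + √(-13 + (-35 - 1*34))*(-21) = 7/6 + √(-13 + (-35 - 1*34))*(-21) = 7/6 + √(-13 + (-35 - 34))*(-21) = 7/6 + √(-13 - 69)*(-21) = 7/6 + √(-82)*(-21) = 7/6 + (I*√82)*(-21) = 7/6 - 21*I*√82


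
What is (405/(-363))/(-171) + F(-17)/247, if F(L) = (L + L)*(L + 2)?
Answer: 61905/29887 ≈ 2.0713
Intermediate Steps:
F(L) = 2*L*(2 + L) (F(L) = (2*L)*(2 + L) = 2*L*(2 + L))
(405/(-363))/(-171) + F(-17)/247 = (405/(-363))/(-171) + (2*(-17)*(2 - 17))/247 = (405*(-1/363))*(-1/171) + (2*(-17)*(-15))*(1/247) = -135/121*(-1/171) + 510*(1/247) = 15/2299 + 510/247 = 61905/29887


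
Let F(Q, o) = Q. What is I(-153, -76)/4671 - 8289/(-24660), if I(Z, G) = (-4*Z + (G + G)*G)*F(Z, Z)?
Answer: -566121121/1422060 ≈ -398.10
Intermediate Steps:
I(Z, G) = Z*(-4*Z + 2*G²) (I(Z, G) = (-4*Z + (G + G)*G)*Z = (-4*Z + (2*G)*G)*Z = (-4*Z + 2*G²)*Z = Z*(-4*Z + 2*G²))
I(-153, -76)/4671 - 8289/(-24660) = (2*(-153)*((-76)² - 2*(-153)))/4671 - 8289/(-24660) = (2*(-153)*(5776 + 306))*(1/4671) - 8289*(-1/24660) = (2*(-153)*6082)*(1/4671) + 921/2740 = -1861092*1/4671 + 921/2740 = -206788/519 + 921/2740 = -566121121/1422060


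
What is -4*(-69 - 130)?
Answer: 796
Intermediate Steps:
-4*(-69 - 130) = -4*(-199) = 796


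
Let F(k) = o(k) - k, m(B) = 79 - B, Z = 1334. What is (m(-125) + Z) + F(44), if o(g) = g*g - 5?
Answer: 3425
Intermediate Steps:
o(g) = -5 + g**2 (o(g) = g**2 - 5 = -5 + g**2)
F(k) = -5 + k**2 - k (F(k) = (-5 + k**2) - k = -5 + k**2 - k)
(m(-125) + Z) + F(44) = ((79 - 1*(-125)) + 1334) + (-5 + 44**2 - 1*44) = ((79 + 125) + 1334) + (-5 + 1936 - 44) = (204 + 1334) + 1887 = 1538 + 1887 = 3425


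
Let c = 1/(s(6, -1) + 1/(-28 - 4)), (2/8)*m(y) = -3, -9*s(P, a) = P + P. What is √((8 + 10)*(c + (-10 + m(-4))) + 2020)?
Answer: 2*√6910774/131 ≈ 40.135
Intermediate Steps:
s(P, a) = -2*P/9 (s(P, a) = -(P + P)/9 = -2*P/9)
m(y) = -12 (m(y) = 4*(-3) = -12)
c = -96/131 (c = 1/(-2/9*6 + 1/(-28 - 4)) = 1/(-4/3 + 1/(-32)) = 1/(-4/3 - 1/32) = 1/(-131/96) = -96/131 ≈ -0.73282)
√((8 + 10)*(c + (-10 + m(-4))) + 2020) = √((8 + 10)*(-96/131 + (-10 - 12)) + 2020) = √(18*(-96/131 - 22) + 2020) = √(18*(-2978/131) + 2020) = √(-53604/131 + 2020) = √(211016/131) = 2*√6910774/131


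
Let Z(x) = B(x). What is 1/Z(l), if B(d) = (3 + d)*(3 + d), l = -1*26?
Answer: 1/529 ≈ 0.0018904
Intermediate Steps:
l = -26
B(d) = (3 + d)²
Z(x) = (3 + x)²
1/Z(l) = 1/((3 - 26)²) = 1/((-23)²) = 1/529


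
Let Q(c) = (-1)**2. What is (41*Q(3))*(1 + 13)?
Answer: 574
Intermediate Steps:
Q(c) = 1
(41*Q(3))*(1 + 13) = (41*1)*(1 + 13) = 41*14 = 574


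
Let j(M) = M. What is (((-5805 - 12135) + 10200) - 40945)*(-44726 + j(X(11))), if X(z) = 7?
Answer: 2177144515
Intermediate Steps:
(((-5805 - 12135) + 10200) - 40945)*(-44726 + j(X(11))) = (((-5805 - 12135) + 10200) - 40945)*(-44726 + 7) = ((-17940 + 10200) - 40945)*(-44719) = (-7740 - 40945)*(-44719) = -48685*(-44719) = 2177144515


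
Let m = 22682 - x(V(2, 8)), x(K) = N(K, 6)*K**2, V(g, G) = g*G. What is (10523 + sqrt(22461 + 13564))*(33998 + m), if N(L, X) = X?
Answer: 580280312 + 275720*sqrt(1441) ≈ 5.9075e+8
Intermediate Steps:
V(g, G) = G*g
x(K) = 6*K**2
m = 21146 (m = 22682 - 6*(8*2)**2 = 22682 - 6*16**2 = 22682 - 6*256 = 22682 - 1*1536 = 22682 - 1536 = 21146)
(10523 + sqrt(22461 + 13564))*(33998 + m) = (10523 + sqrt(22461 + 13564))*(33998 + 21146) = (10523 + sqrt(36025))*55144 = (10523 + 5*sqrt(1441))*55144 = 580280312 + 275720*sqrt(1441)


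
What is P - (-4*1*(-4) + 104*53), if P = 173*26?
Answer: -1030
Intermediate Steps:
P = 4498
P - (-4*1*(-4) + 104*53) = 4498 - (-4*1*(-4) + 104*53) = 4498 - (-4*(-4) + 5512) = 4498 - (16 + 5512) = 4498 - 1*5528 = 4498 - 5528 = -1030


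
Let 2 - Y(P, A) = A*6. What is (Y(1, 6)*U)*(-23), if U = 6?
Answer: 4692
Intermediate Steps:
Y(P, A) = 2 - 6*A (Y(P, A) = 2 - A*6 = 2 - 6*A)
(Y(1, 6)*U)*(-23) = ((2 - 6*6)*6)*(-23) = ((2 - 36)*6)*(-23) = -34*6*(-23) = -204*(-23) = 4692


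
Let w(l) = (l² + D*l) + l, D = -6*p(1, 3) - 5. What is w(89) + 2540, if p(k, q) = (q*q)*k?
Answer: 5299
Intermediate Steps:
p(k, q) = k*q² (p(k, q) = q²*k = k*q²)
D = -59 (D = -6*3² - 5 = -6*9 - 5 = -54 - 5 = -59)
w(l) = l² - 58*l (w(l) = (l² - 59*l) + l = l² - 58*l)
w(89) + 2540 = 89*(-58 + 89) + 2540 = 89*31 + 2540 = 2759 + 2540 = 5299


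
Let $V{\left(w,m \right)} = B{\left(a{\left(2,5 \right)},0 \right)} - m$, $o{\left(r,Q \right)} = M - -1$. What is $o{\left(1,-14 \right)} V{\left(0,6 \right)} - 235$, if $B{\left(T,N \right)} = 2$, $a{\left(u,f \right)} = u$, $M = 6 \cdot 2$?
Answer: $-287$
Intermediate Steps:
$M = 12$
$o{\left(r,Q \right)} = 13$ ($o{\left(r,Q \right)} = 12 - -1 = 12 + 1 = 13$)
$V{\left(w,m \right)} = 2 - m$
$o{\left(1,-14 \right)} V{\left(0,6 \right)} - 235 = 13 \left(2 - 6\right) - 235 = 13 \left(-4\right) - 235 = -52 - 235 = -287$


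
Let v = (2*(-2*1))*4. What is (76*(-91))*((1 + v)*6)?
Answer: 622440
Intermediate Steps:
v = -16 (v = (2*(-2))*4 = -4*4 = -16)
(76*(-91))*((1 + v)*6) = (76*(-91))*((1 - 16)*6) = -(-103740)*6 = -6916*(-90) = 622440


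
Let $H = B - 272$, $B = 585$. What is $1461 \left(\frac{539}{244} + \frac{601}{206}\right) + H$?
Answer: $\frac{196100095}{25132} \approx 7802.8$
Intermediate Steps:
$H = 313$ ($H = 585 - 272 = 313$)
$1461 \left(\frac{539}{244} + \frac{601}{206}\right) + H = 1461 \left(\frac{539}{244} + \frac{601}{206}\right) + 313 = 1461 \cdot \frac{128839}{25132} + 313 = \frac{188233779}{25132} + 313 = \frac{196100095}{25132}$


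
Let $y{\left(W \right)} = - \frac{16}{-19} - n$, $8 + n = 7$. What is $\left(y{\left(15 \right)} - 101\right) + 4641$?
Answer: $\frac{86295}{19} \approx 4541.8$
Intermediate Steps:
$n = -1$ ($n = -8 + 7 = -1$)
$y{\left(W \right)} = \frac{35}{19}$ ($y{\left(W \right)} = - \frac{16}{-19} - -1 = \left(-16\right) \left(- \frac{1}{19}\right) + 1 = \frac{16}{19} + 1 = \frac{35}{19}$)
$\left(y{\left(15 \right)} - 101\right) + 4641 = \left(\frac{35}{19} - 101\right) + 4641 = - \frac{1884}{19} + 4641 = \frac{86295}{19}$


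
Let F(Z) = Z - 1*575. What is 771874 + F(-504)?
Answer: 770795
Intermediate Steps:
F(Z) = -575 + Z (F(Z) = Z - 575 = -575 + Z)
771874 + F(-504) = 771874 + (-575 - 504) = 771874 - 1079 = 770795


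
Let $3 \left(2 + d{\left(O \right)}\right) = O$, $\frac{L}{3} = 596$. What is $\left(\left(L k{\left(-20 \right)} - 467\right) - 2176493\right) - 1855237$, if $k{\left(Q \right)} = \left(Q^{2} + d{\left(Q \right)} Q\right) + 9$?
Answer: $-2990985$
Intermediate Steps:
$L = 1788$ ($L = 3 \cdot 596 = 1788$)
$d{\left(O \right)} = -2 + \frac{O}{3}$
$k{\left(Q \right)} = 9 + Q^{2} + Q \left(-2 + \frac{Q}{3}\right)$ ($k{\left(Q \right)} = \left(Q^{2} + \left(-2 + \frac{Q}{3}\right) Q\right) + 9 = \left(Q^{2} + Q \left(-2 + \frac{Q}{3}\right)\right) + 9 = 9 + Q^{2} + Q \left(-2 + \frac{Q}{3}\right)$)
$\left(\left(L k{\left(-20 \right)} - 467\right) - 2176493\right) - 1855237 = \left(\left(1788 \left(9 - -40 + \frac{4 \left(-20\right)^{2}}{3}\right) - 467\right) - 2176493\right) - 1855237 = \left(\left(1788 \left(9 + 40 + \frac{4}{3} \cdot 400\right) - 467\right) - 2176493\right) - 1855237 = \left(\left(1788 \left(9 + 40 + \frac{1600}{3}\right) - 467\right) - 2176493\right) - 1855237 = \left(\left(1788 \cdot \frac{1747}{3} - 467\right) - 2176493\right) - 1855237 = \left(\left(1041212 - 467\right) - 2176493\right) - 1855237 = \left(1040745 - 2176493\right) - 1855237 = -1135748 - 1855237 = -2990985$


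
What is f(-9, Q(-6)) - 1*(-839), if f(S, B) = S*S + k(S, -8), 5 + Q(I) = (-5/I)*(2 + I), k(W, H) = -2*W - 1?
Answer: 937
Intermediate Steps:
k(W, H) = -1 - 2*W
Q(I) = -5 - 5*(2 + I)/I (Q(I) = -5 + (-5/I)*(2 + I) = -5 - 5*(2 + I)/I)
f(S, B) = -1 + S² - 2*S (f(S, B) = S*S + (-1 - 2*S) = S² + (-1 - 2*S) = -1 + S² - 2*S)
f(-9, Q(-6)) - 1*(-839) = (-1 + (-9)² - 2*(-9)) - 1*(-839) = (-1 + 81 + 18) + 839 = 98 + 839 = 937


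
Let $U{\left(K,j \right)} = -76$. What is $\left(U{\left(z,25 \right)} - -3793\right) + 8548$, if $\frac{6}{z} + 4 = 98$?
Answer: $12265$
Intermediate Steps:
$z = \frac{3}{47}$ ($z = \frac{6}{-4 + 98} = \frac{6}{94} = 6 \cdot \frac{1}{94} = \frac{3}{47} \approx 0.06383$)
$\left(U{\left(z,25 \right)} - -3793\right) + 8548 = \left(-76 - -3793\right) + 8548 = \left(-76 + 3793\right) + 8548 = 3717 + 8548 = 12265$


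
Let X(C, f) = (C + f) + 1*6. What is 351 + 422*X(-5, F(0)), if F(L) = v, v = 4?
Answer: 2461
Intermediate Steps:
F(L) = 4
X(C, f) = 6 + C + f (X(C, f) = (C + f) + 6 = 6 + C + f)
351 + 422*X(-5, F(0)) = 351 + 422*(6 - 5 + 4) = 351 + 422*5 = 351 + 2110 = 2461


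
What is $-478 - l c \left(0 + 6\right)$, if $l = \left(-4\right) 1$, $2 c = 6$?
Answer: $-406$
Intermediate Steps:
$c = 3$ ($c = \frac{1}{2} \cdot 6 = 3$)
$l = -4$
$-478 - l c \left(0 + 6\right) = -478 - - 4 \cdot 3 \left(0 + 6\right) = -478 - - 4 \cdot 3 \cdot 6 = -478 - \left(-4\right) 18 = -478 - -72 = -478 + 72 = -406$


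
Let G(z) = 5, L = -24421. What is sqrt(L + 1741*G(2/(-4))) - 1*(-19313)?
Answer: 19313 + 2*I*sqrt(3929) ≈ 19313.0 + 125.36*I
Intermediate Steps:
sqrt(L + 1741*G(2/(-4))) - 1*(-19313) = sqrt(-24421 + 1741*5) - 1*(-19313) = sqrt(-24421 + 8705) + 19313 = sqrt(-15716) + 19313 = 2*I*sqrt(3929) + 19313 = 19313 + 2*I*sqrt(3929)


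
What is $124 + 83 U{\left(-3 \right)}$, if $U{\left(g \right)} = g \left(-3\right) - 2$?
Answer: $705$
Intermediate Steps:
$U{\left(g \right)} = -2 - 3 g$ ($U{\left(g \right)} = - 3 g - 2 = -2 - 3 g$)
$124 + 83 U{\left(-3 \right)} = 124 + 83 \left(-2 - -9\right) = 124 + 83 \left(-2 + 9\right) = 124 + 83 \cdot 7 = 124 + 581 = 705$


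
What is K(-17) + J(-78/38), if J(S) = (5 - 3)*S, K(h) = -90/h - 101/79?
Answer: -2287/25517 ≈ -0.089627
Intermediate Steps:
K(h) = -101/79 - 90/h (K(h) = -90/h - 101*1/79 = -90/h - 101/79 = -101/79 - 90/h)
J(S) = 2*S
K(-17) + J(-78/38) = (-101/79 - 90/(-17)) + 2*(-78/38) = (-101/79 - 90*(-1/17)) + 2*(-78*1/38) = (-101/79 + 90/17) + 2*(-39/19) = 5393/1343 - 78/19 = -2287/25517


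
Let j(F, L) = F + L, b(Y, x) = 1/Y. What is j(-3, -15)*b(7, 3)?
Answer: -18/7 ≈ -2.5714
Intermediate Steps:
j(-3, -15)*b(7, 3) = (-3 - 15)/7 = -18*⅐ = -18/7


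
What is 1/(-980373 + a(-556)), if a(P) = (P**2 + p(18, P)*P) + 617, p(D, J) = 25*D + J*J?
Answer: -1/172800436 ≈ -5.7870e-9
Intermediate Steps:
p(D, J) = J**2 + 25*D (p(D, J) = 25*D + J**2 = J**2 + 25*D)
a(P) = 617 + P**2 + P*(450 + P**2) (a(P) = (P**2 + (P**2 + 25*18)*P) + 617 = (P**2 + (P**2 + 450)*P) + 617 = (P**2 + (450 + P**2)*P) + 617 = (P**2 + P*(450 + P**2)) + 617 = 617 + P**2 + P*(450 + P**2))
1/(-980373 + a(-556)) = 1/(-980373 + (617 + (-556)**2 - 556*(450 + (-556)**2))) = 1/(-980373 + (617 + 309136 - 556*(450 + 309136))) = 1/(-980373 + (617 + 309136 - 556*309586)) = 1/(-980373 + (617 + 309136 - 172129816)) = 1/(-980373 - 171820063) = 1/(-172800436) = -1/172800436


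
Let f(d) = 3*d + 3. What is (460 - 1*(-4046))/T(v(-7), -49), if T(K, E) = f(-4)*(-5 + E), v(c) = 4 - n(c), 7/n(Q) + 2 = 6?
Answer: 751/81 ≈ 9.2716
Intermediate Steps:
n(Q) = 7/4 (n(Q) = 7/(-2 + 6) = 7/4)
f(d) = 3 + 3*d
v(c) = 9/4 (v(c) = 4 - 1*7/4 = 4 - 7/4 = 9/4)
T(K, E) = 45 - 9*E (T(K, E) = (3 + 3*(-4))*(-5 + E) = (3 - 12)*(-5 + E) = -9*(-5 + E) = 45 - 9*E)
(460 - 1*(-4046))/T(v(-7), -49) = (460 - 1*(-4046))/(45 - 9*(-49)) = (460 + 4046)/(45 + 441) = 4506/486 = 4506*(1/486) = 751/81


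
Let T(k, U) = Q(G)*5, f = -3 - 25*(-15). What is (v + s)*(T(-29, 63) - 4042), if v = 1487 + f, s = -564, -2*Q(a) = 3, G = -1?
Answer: -10488205/2 ≈ -5.2441e+6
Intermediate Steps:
Q(a) = -3/2 (Q(a) = -1/2*3 = -3/2)
f = 372 (f = -3 + 375 = 372)
T(k, U) = -15/2 (T(k, U) = -3/2*5 = -15/2)
v = 1859 (v = 1487 + 372 = 1859)
(v + s)*(T(-29, 63) - 4042) = (1859 - 564)*(-15/2 - 4042) = 1295*(-8099/2) = -10488205/2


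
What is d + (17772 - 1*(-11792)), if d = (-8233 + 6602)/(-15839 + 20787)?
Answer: 146281041/4948 ≈ 29564.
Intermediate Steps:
d = -1631/4948 ≈ -0.32963
d + (17772 - 1*(-11792)) = -1631/4948 + (17772 - 1*(-11792)) = -1631/4948 + (17772 + 11792) = -1631/4948 + 29564 = 146281041/4948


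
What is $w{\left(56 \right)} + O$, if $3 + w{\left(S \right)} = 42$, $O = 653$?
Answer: $692$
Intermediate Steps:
$w{\left(S \right)} = 39$ ($w{\left(S \right)} = -3 + 42 = 39$)
$w{\left(56 \right)} + O = 39 + 653 = 692$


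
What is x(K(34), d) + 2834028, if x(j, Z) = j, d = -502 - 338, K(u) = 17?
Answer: 2834045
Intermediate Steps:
d = -840
x(K(34), d) + 2834028 = 17 + 2834028 = 2834045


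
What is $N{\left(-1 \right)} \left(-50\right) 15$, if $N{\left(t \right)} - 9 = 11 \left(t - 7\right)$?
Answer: $59250$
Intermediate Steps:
$N{\left(t \right)} = -68 + 11 t$ ($N{\left(t \right)} = 9 + 11 \left(t - 7\right) = 9 + 11 \left(-7 + t\right) = 9 + \left(-77 + 11 t\right) = -68 + 11 t$)
$N{\left(-1 \right)} \left(-50\right) 15 = \left(-68 + 11 \left(-1\right)\right) \left(-50\right) 15 = \left(-68 - 11\right) \left(-50\right) 15 = \left(-79\right) \left(-50\right) 15 = 3950 \cdot 15 = 59250$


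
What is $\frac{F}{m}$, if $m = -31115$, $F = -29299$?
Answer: $\frac{29299}{31115} \approx 0.94164$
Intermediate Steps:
$\frac{F}{m} = - \frac{29299}{-31115} = \left(-29299\right) \left(- \frac{1}{31115}\right) = \frac{29299}{31115}$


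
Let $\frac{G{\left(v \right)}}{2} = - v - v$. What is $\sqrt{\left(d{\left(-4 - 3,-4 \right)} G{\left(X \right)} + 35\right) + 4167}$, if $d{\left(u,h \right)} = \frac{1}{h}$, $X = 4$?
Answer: $\sqrt{4206} \approx 64.854$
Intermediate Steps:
$G{\left(v \right)} = - 4 v$ ($G{\left(v \right)} = 2 \left(- v - v\right) = 2 \left(- 2 v\right) = - 4 v$)
$\sqrt{\left(d{\left(-4 - 3,-4 \right)} G{\left(X \right)} + 35\right) + 4167} = \sqrt{\left(\frac{\left(-4\right) 4}{-4} + 35\right) + 4167} = \sqrt{\left(\left(- \frac{1}{4}\right) \left(-16\right) + 35\right) + 4167} = \sqrt{\left(4 + 35\right) + 4167} = \sqrt{39 + 4167} = \sqrt{4206}$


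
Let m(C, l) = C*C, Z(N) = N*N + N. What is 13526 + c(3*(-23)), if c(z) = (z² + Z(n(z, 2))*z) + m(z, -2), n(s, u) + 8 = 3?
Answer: 21668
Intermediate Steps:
n(s, u) = -5 (n(s, u) = -8 + 3 = -5)
Z(N) = N + N² (Z(N) = N² + N = N + N²)
m(C, l) = C²
c(z) = 2*z² + 20*z (c(z) = (z² + (-5*(1 - 5))*z) + z² = (z² + (-5*(-4))*z) + z² = (z² + 20*z) + z² = 2*z² + 20*z)
13526 + c(3*(-23)) = 13526 + 2*(3*(-23))*(10 + 3*(-23)) = 13526 + 2*(-69)*(10 - 69) = 13526 + 2*(-69)*(-59) = 13526 + 8142 = 21668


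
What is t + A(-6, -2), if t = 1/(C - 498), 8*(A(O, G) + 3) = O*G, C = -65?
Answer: -1691/1126 ≈ -1.5018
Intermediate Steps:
A(O, G) = -3 + G*O/8 (A(O, G) = -3 + (O*G)/8 = -3 + (G*O)/8 = -3 + G*O/8)
t = -1/563 (t = 1/(-65 - 498) = 1/(-563) = -1/563 ≈ -0.0017762)
t + A(-6, -2) = -1/563 + (-3 + (⅛)*(-2)*(-6)) = -1/563 + (-3 + 3/2) = -1/563 - 3/2 = -1691/1126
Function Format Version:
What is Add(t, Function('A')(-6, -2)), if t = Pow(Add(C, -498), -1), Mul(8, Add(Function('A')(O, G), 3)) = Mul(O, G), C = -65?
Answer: Rational(-1691, 1126) ≈ -1.5018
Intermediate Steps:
Function('A')(O, G) = Add(-3, Mul(Rational(1, 8), G, O)) (Function('A')(O, G) = Add(-3, Mul(Rational(1, 8), Mul(O, G))) = Add(-3, Mul(Rational(1, 8), Mul(G, O))) = Add(-3, Mul(Rational(1, 8), G, O)))
t = Rational(-1, 563) (t = Pow(Add(-65, -498), -1) = Pow(-563, -1) = Rational(-1, 563) ≈ -0.0017762)
Add(t, Function('A')(-6, -2)) = Add(Rational(-1, 563), Add(-3, Mul(Rational(1, 8), -2, -6))) = Add(Rational(-1, 563), Add(-3, Rational(3, 2))) = Add(Rational(-1, 563), Rational(-3, 2)) = Rational(-1691, 1126)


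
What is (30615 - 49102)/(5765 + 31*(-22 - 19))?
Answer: -2641/642 ≈ -4.1137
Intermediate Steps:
(30615 - 49102)/(5765 + 31*(-22 - 19)) = -18487/(5765 + 31*(-41)) = -18487/(5765 - 1271) = -18487/4494 = -18487*1/4494 = -2641/642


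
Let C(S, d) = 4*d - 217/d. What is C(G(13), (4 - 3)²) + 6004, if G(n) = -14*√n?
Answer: 5791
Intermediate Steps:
C(S, d) = -217/d + 4*d
C(G(13), (4 - 3)²) + 6004 = (-217/(4 - 3)² + 4*(4 - 3)²) + 6004 = (-217/(1²) + 4*1²) + 6004 = (-217/1 + 4*1) + 6004 = (-217*1 + 4) + 6004 = (-217 + 4) + 6004 = -213 + 6004 = 5791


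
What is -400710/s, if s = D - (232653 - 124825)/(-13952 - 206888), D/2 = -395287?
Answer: 7374399700/14549187861 ≈ 0.50686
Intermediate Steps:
D = -790574 (D = 2*(-395287) = -790574)
s = -43647563583/55210 (s = -790574 - (232653 - 124825)/(-13952 - 206888) = -790574 - 107828/(-220840) = -790574 - 107828*(-1)/220840 = -790574 - 1*(-26957/55210) = -790574 + 26957/55210 = -43647563583/55210 ≈ -7.9057e+5)
-400710/s = -400710/(-43647563583/55210) = -400710*(-55210/43647563583) = 7374399700/14549187861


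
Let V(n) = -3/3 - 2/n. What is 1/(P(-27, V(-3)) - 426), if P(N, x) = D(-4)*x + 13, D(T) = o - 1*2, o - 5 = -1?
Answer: -3/1241 ≈ -0.0024174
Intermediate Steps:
o = 4 (o = 5 - 1 = 4)
D(T) = 2 (D(T) = 4 - 1*2 = 4 - 2 = 2)
V(n) = -1 - 2/n (V(n) = -3*⅓ - 2/n = -1 - 2/n)
P(N, x) = 13 + 2*x (P(N, x) = 2*x + 13 = 13 + 2*x)
1/(P(-27, V(-3)) - 426) = 1/((13 + 2*((-2 - 1*(-3))/(-3))) - 426) = 1/((13 + 2*(-(-2 + 3)/3)) - 426) = 1/((13 + 2*(-⅓*1)) - 426) = 1/((13 + 2*(-⅓)) - 426) = 1/((13 - ⅔) - 426) = 1/(37/3 - 426) = 1/(-1241/3) = -3/1241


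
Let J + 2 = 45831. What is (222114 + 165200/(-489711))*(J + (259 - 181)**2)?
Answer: 5646655079572702/489711 ≈ 1.1531e+10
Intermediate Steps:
J = 45829 (J = -2 + 45831 = 45829)
(222114 + 165200/(-489711))*(J + (259 - 181)**2) = (222114 + 165200/(-489711))*(45829 + (259 - 181)**2) = (222114 + 165200*(-1/489711))*(45829 + 78**2) = (222114 - 165200/489711)*(45829 + 6084) = (108771503854/489711)*51913 = 5646655079572702/489711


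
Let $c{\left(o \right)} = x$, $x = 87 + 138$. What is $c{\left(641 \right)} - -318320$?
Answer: $318545$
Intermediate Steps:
$x = 225$
$c{\left(o \right)} = 225$
$c{\left(641 \right)} - -318320 = 225 - -318320 = 225 + 318320 = 318545$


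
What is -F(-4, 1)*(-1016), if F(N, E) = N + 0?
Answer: -4064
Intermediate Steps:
F(N, E) = N
-F(-4, 1)*(-1016) = -(-4)*(-1016) = -1*4064 = -4064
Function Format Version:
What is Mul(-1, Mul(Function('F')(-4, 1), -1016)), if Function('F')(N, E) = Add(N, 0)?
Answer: -4064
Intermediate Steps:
Function('F')(N, E) = N
Mul(-1, Mul(Function('F')(-4, 1), -1016)) = Mul(-1, Mul(-4, -1016)) = Mul(-1, 4064) = -4064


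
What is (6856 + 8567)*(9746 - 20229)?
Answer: -161679309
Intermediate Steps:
(6856 + 8567)*(9746 - 20229) = 15423*(-10483) = -161679309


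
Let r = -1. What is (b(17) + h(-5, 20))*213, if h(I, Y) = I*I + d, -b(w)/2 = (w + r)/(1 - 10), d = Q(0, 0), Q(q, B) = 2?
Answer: 19525/3 ≈ 6508.3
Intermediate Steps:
d = 2
b(w) = -2/9 + 2*w/9 (b(w) = -2*(w - 1)/(1 - 10) = -2*(-1 + w)/(-9) = -2*(-1 + w)*(-1)/9 = -2*(⅑ - w/9) = -2/9 + 2*w/9)
h(I, Y) = 2 + I² (h(I, Y) = I*I + 2 = I² + 2 = 2 + I²)
(b(17) + h(-5, 20))*213 = ((-2/9 + (2/9)*17) + (2 + (-5)²))*213 = ((-2/9 + 34/9) + (2 + 25))*213 = (32/9 + 27)*213 = (275/9)*213 = 19525/3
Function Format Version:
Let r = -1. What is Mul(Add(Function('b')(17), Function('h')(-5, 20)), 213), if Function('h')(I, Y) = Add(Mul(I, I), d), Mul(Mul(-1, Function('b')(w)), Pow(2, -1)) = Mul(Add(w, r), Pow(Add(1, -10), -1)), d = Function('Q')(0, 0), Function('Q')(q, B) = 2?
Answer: Rational(19525, 3) ≈ 6508.3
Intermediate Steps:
d = 2
Function('b')(w) = Add(Rational(-2, 9), Mul(Rational(2, 9), w)) (Function('b')(w) = Mul(-2, Mul(Add(w, -1), Pow(Add(1, -10), -1))) = Mul(-2, Mul(Add(-1, w), Pow(-9, -1))) = Mul(-2, Mul(Add(-1, w), Rational(-1, 9))) = Mul(-2, Add(Rational(1, 9), Mul(Rational(-1, 9), w))) = Add(Rational(-2, 9), Mul(Rational(2, 9), w)))
Function('h')(I, Y) = Add(2, Pow(I, 2)) (Function('h')(I, Y) = Add(Mul(I, I), 2) = Add(Pow(I, 2), 2) = Add(2, Pow(I, 2)))
Mul(Add(Function('b')(17), Function('h')(-5, 20)), 213) = Mul(Add(Add(Rational(-2, 9), Mul(Rational(2, 9), 17)), Add(2, Pow(-5, 2))), 213) = Mul(Add(Add(Rational(-2, 9), Rational(34, 9)), Add(2, 25)), 213) = Mul(Add(Rational(32, 9), 27), 213) = Mul(Rational(275, 9), 213) = Rational(19525, 3)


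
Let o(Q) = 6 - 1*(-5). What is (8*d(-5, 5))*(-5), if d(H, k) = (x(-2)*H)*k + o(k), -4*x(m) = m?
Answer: 60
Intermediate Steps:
x(m) = -m/4
o(Q) = 11 (o(Q) = 6 + 5 = 11)
d(H, k) = 11 + H*k/2 (d(H, k) = ((-¼*(-2))*H)*k + 11 = (H/2)*k + 11 = H*k/2 + 11 = 11 + H*k/2)
(8*d(-5, 5))*(-5) = (8*(11 + (½)*(-5)*5))*(-5) = (8*(11 - 25/2))*(-5) = (8*(-3/2))*(-5) = -12*(-5) = 60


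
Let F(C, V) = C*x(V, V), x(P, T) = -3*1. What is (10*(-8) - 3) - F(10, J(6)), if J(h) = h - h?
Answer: -53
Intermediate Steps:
J(h) = 0
x(P, T) = -3
F(C, V) = -3*C (F(C, V) = C*(-3) = -3*C)
(10*(-8) - 3) - F(10, J(6)) = (10*(-8) - 3) - (-3)*10 = (-80 - 3) - 1*(-30) = -83 + 30 = -53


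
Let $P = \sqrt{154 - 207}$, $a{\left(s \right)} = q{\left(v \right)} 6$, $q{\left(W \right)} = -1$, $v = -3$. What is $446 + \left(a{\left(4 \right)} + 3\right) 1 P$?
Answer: $446 - 3 i \sqrt{53} \approx 446.0 - 21.84 i$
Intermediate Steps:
$a{\left(s \right)} = -6$ ($a{\left(s \right)} = \left(-1\right) 6 = -6$)
$P = i \sqrt{53}$ ($P = \sqrt{-53} = i \sqrt{53} \approx 7.2801 i$)
$446 + \left(a{\left(4 \right)} + 3\right) 1 P = 446 + \left(-6 + 3\right) 1 i \sqrt{53} = 446 + \left(-3\right) 1 i \sqrt{53} = 446 - 3 i \sqrt{53}$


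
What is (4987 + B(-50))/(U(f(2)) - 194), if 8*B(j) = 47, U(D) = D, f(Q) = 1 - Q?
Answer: -39943/1560 ≈ -25.604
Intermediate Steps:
B(j) = 47/8 (B(j) = (⅛)*47 = 47/8)
(4987 + B(-50))/(U(f(2)) - 194) = (4987 + 47/8)/((1 - 1*2) - 194) = 39943/(8*((1 - 2) - 194)) = 39943/(8*(-1 - 194)) = (39943/8)/(-195) = (39943/8)*(-1/195) = -39943/1560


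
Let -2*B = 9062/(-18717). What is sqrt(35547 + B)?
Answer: sqrt(12453126292410)/18717 ≈ 188.54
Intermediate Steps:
B = 4531/18717 (B = -4531/(-18717) = -4531*(-1)/18717 = -1/2*(-9062/18717) = 4531/18717 ≈ 0.24208)
sqrt(35547 + B) = sqrt(35547 + 4531/18717) = sqrt(665337730/18717) = sqrt(12453126292410)/18717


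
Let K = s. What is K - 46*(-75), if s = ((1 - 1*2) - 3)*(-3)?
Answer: 3462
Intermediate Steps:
s = 12 (s = ((1 - 2) - 3)*(-3) = (-1 - 3)*(-3) = -4*(-3) = 12)
K = 12
K - 46*(-75) = 12 - 46*(-75) = 12 + 3450 = 3462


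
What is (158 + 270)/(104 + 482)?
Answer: 214/293 ≈ 0.73038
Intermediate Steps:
(158 + 270)/(104 + 482) = 428/586 = 428*(1/586) = 214/293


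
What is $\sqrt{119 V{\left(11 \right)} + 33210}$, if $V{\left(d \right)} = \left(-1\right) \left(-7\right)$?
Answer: $\sqrt{34043} \approx 184.51$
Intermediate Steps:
$V{\left(d \right)} = 7$
$\sqrt{119 V{\left(11 \right)} + 33210} = \sqrt{119 \cdot 7 + 33210} = \sqrt{833 + 33210} = \sqrt{34043}$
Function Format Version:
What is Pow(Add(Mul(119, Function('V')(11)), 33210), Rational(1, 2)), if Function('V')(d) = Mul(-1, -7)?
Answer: Pow(34043, Rational(1, 2)) ≈ 184.51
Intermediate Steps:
Function('V')(d) = 7
Pow(Add(Mul(119, Function('V')(11)), 33210), Rational(1, 2)) = Pow(Add(Mul(119, 7), 33210), Rational(1, 2)) = Pow(Add(833, 33210), Rational(1, 2)) = Pow(34043, Rational(1, 2))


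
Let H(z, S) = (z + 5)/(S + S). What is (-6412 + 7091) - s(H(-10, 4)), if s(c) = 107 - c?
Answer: 4571/8 ≈ 571.38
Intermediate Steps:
H(z, S) = (5 + z)/(2*S) (H(z, S) = (5 + z)/((2*S)) = (5 + z)*(1/(2*S)) = (5 + z)/(2*S))
(-6412 + 7091) - s(H(-10, 4)) = (-6412 + 7091) - (107 - (5 - 10)/(2*4)) = 679 - (107 - (-5)/(2*4)) = 679 - (107 - 1*(-5/8)) = 679 - (107 + 5/8) = 679 - 1*861/8 = 679 - 861/8 = 4571/8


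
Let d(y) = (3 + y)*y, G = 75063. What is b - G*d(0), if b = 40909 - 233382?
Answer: -192473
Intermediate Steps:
d(y) = y*(3 + y)
b = -192473
b - G*d(0) = -192473 - 75063*0*(3 + 0) = -192473 - 75063*0*3 = -192473 - 75063*0 = -192473 - 1*0 = -192473 + 0 = -192473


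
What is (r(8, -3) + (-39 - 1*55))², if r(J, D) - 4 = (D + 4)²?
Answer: 7921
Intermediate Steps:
r(J, D) = 4 + (4 + D)² (r(J, D) = 4 + (D + 4)² = 4 + (4 + D)²)
(r(8, -3) + (-39 - 1*55))² = ((4 + (4 - 3)²) + (-39 - 1*55))² = ((4 + 1²) + (-39 - 55))² = ((4 + 1) - 94)² = (5 - 94)² = (-89)² = 7921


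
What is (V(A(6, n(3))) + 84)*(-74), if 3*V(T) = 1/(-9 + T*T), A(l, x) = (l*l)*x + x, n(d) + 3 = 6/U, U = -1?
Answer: -1033845157/166320 ≈ -6216.0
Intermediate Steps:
n(d) = -9 (n(d) = -3 + 6/(-1) = -3 + 6*(-1) = -3 - 6 = -9)
A(l, x) = x + x*l² (A(l, x) = l²*x + x = x*l² + x = x + x*l²)
V(T) = 1/(3*(-9 + T²)) (V(T) = 1/(3*(-9 + T*T)) = 1/(3*(-9 + T²)))
(V(A(6, n(3))) + 84)*(-74) = (1/(3*(-9 + (-9*(1 + 6²))²)) + 84)*(-74) = (1/(3*(-9 + (-9*(1 + 36))²)) + 84)*(-74) = (1/(3*(-9 + (-9*37)²)) + 84)*(-74) = (1/(3*(-9 + (-333)²)) + 84)*(-74) = (1/(3*(-9 + 110889)) + 84)*(-74) = ((⅓)/110880 + 84)*(-74) = ((⅓)*(1/110880) + 84)*(-74) = (1/332640 + 84)*(-74) = (27941761/332640)*(-74) = -1033845157/166320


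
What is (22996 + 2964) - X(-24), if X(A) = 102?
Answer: 25858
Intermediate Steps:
(22996 + 2964) - X(-24) = (22996 + 2964) - 1*102 = 25960 - 102 = 25858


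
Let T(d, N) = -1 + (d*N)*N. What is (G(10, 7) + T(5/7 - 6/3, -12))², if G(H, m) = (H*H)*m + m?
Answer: 13293316/49 ≈ 2.7129e+5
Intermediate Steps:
G(H, m) = m + m*H² (G(H, m) = H²*m + m = m*H² + m = m + m*H²)
T(d, N) = -1 + d*N² (T(d, N) = -1 + (N*d)*N = -1 + d*N²)
(G(10, 7) + T(5/7 - 6/3, -12))² = (7*(1 + 10²) + (-1 + (5/7 - 6/3)*(-12)²))² = (7*(1 + 100) + (-1 + (5*(⅐) - 6*⅓)*144))² = (7*101 + (-1 + (5/7 - 2)*144))² = (707 + (-1 - 9/7*144))² = (707 + (-1 - 1296/7))² = (707 - 1303/7)² = (3646/7)² = 13293316/49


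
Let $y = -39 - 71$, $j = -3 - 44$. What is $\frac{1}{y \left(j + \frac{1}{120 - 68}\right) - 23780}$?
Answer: $- \frac{26}{483915} \approx -5.3728 \cdot 10^{-5}$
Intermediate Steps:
$j = -47$
$y = -110$
$\frac{1}{y \left(j + \frac{1}{120 - 68}\right) - 23780} = \frac{1}{- 110 \left(-47 + \frac{1}{120 - 68}\right) - 23780} = \frac{1}{- 110 \left(-47 + \frac{1}{52}\right) - 23780} = \frac{1}{\left(-110\right) \left(- \frac{2443}{52}\right) - 23780} = \frac{1}{\frac{134365}{26} - 23780} = \frac{1}{- \frac{483915}{26}} = - \frac{26}{483915}$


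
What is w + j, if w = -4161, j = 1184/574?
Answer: -1193615/287 ≈ -4158.9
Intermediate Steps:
j = 592/287 (j = 1184*(1/574) = 592/287 ≈ 2.0627)
w + j = -4161 + 592/287 = -1193615/287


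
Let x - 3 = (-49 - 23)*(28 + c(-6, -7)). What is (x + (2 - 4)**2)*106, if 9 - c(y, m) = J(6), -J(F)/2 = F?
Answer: -373226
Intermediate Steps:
J(F) = -2*F
c(y, m) = 21 (c(y, m) = 9 - (-2)*6 = 9 - 1*(-12) = 9 + 12 = 21)
x = -3525 (x = 3 + (-49 - 23)*(28 + 21) = 3 - 72*49 = 3 - 3528 = -3525)
(x + (2 - 4)**2)*106 = (-3525 + (2 - 4)**2)*106 = (-3525 + (-2)**2)*106 = (-3525 + 4)*106 = -3521*106 = -373226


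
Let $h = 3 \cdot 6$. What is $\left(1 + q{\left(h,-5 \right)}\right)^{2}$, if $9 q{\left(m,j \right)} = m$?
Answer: $9$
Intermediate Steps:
$h = 18$
$q{\left(m,j \right)} = \frac{m}{9}$
$\left(1 + q{\left(h,-5 \right)}\right)^{2} = \left(1 + \frac{1}{9} \cdot 18\right)^{2} = \left(1 + 2\right)^{2} = 3^{2} = 9$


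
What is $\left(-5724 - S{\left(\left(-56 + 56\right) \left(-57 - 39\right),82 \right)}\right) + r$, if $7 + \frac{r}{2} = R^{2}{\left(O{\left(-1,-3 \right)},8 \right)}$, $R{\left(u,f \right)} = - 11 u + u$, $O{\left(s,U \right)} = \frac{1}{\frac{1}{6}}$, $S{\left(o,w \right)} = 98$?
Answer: $1364$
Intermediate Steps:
$O{\left(s,U \right)} = 6$ ($O{\left(s,U \right)} = \frac{1}{\frac{1}{6}} = 6$)
$R{\left(u,f \right)} = - 10 u$
$r = 7186$ ($r = -14 + 2 \left(\left(-10\right) 6\right)^{2} = -14 + 2 \left(-60\right)^{2} = -14 + 2 \cdot 3600 = -14 + 7200 = 7186$)
$\left(-5724 - S{\left(\left(-56 + 56\right) \left(-57 - 39\right),82 \right)}\right) + r = \left(-5724 - 98\right) + 7186 = -5822 + 7186 = 1364$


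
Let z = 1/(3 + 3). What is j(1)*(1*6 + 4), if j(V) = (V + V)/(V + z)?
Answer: 120/7 ≈ 17.143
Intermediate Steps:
z = ⅙ (z = 1/6 = ⅙ ≈ 0.16667)
j(V) = 2*V/(⅙ + V) (j(V) = (V + V)/(V + ⅙) = (2*V)/(⅙ + V) = 2*V/(⅙ + V))
j(1)*(1*6 + 4) = (12*1/(1 + 6*1))*(1*6 + 4) = (12*1/(1 + 6))*(6 + 4) = (12*1/7)*10 = (12*1*(⅐))*10 = (12/7)*10 = 120/7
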